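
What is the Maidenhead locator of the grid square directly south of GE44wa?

GE43wx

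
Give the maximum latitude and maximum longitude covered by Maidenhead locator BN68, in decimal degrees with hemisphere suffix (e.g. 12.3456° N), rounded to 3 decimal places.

49.000° N, 146.000° W

Field B=1, N=13: +1·20° lon, +13·10° lat → SW at lon -160°, lat 40°.
Square 6, 8: +6·2° lon, +8·1° lat → SW at lon -148°, lat 48°.
Cell spans 2° lon × 1° lat. NE corner is SW corner plus one full cell.
latitude 49.000° N, longitude 146.000° W.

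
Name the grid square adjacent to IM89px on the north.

IN80pa

Latitude subsquare x = 23; +1 → 24, wraps to 0 = a, carry into square.
Latitude square 9; +1 → 10, wraps to 0, carry into field.
Latitude field M = 12; +1 → 13 = N.
The longitude characters are unchanged.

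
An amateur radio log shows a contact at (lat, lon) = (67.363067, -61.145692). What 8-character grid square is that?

FP97ki27

Add 180° to longitude and 90° to latitude: 118.85431, 157.36307.
Field: lon ⌊118.85431/20⌋ = 5 → F; lat ⌊157.36307/10⌋ = 15 → P.
Square: lon ⌊18.85431/2⌋ = 9; lat ⌊7.36307/1⌋ = 7.
Subsquare: lon ⌊0.85431/0.0833333⌋ = 10 → k; lat ⌊0.36307/0.0416667⌋ = 8 → i.
Extended square: lon ⌊0.02097/0.00833333⌋ = 2; lat ⌊0.02973/0.00416667⌋ = 7.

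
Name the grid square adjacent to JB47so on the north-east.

JB47tp

Longitude subsquare s = 18; +1 → 19 = t.
Latitude subsquare o = 14; +1 → 15 = p.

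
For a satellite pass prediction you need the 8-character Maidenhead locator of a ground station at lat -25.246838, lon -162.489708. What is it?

Add 180° to longitude and 90° to latitude: 17.51029, 64.75316.
Field: lon ⌊17.51029/20⌋ = 0 → A; lat ⌊64.75316/10⌋ = 6 → G.
Square: lon ⌊17.51029/2⌋ = 8; lat ⌊4.75316/1⌋ = 4.
Subsquare: lon ⌊1.51029/0.0833333⌋ = 18 → s; lat ⌊0.75316/0.0416667⌋ = 18 → s.
Extended square: lon ⌊0.01029/0.00833333⌋ = 1; lat ⌊0.00316/0.00416667⌋ = 0.

AG84ss10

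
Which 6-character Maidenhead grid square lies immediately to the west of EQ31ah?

EQ21xh

Longitude subsquare a = 0; −1 → -1, wraps to 23 = x, carry into square.
Longitude square 3; −1 → 2.
The latitude characters are unchanged.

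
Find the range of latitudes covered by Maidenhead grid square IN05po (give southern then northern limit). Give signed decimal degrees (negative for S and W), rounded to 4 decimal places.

45.5833, 45.6250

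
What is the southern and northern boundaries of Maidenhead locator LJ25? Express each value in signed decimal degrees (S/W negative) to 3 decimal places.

Field L=11, J=9: +11·20° lon, +9·10° lat → SW at lon 40°, lat 0°.
Square 2, 5: +2·2° lon, +5·1° lat → SW at lon 44°, lat 5°.
Cell spans 2° lon × 1° lat.
south 5.000, north 6.000.

5.000, 6.000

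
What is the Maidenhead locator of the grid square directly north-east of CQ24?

CQ35

Longitude square 2; +1 → 3.
Latitude square 4; +1 → 5.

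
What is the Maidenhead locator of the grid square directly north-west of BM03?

Longitude square 0; −1 → -1, wraps to 9, carry into field.
Longitude field B = 1; −1 → 0 = A.
Latitude square 3; +1 → 4.

AM94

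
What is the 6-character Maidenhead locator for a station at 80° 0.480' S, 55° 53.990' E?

Add 180° to longitude and 90° to latitude: 235.8998, 9.9920.
Field (20°×10°, letters A–R): 235.8998/20 → 11 → L, 9.9920/10 → 0 → A; chars LA.
Square (2°×1°, digits 0–9): 15.8998/2 → 7, 9.9920/1 → 9; chars 79.
Subsquare (5′×2.5′, letters a–x): 1.8998/0.0833333 → 22 → w, 0.9920/0.0416667 → 23 → x; chars wx.

LA79wx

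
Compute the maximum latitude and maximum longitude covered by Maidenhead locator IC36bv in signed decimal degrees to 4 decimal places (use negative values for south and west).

Field I=8, C=2: +8·20° lon, +2·10° lat → SW at lon -20°, lat -70°.
Square 3, 6: +3·2° lon, +6·1° lat → SW at lon -14°, lat -64°.
Subsquare b=1, v=21: +1·0.0833333° lon, +21·0.0416667° lat → SW at lon -13.9167°, lat -63.125°.
Cell spans 0.0833333° lon × 0.0416667° lat. NE corner is SW corner plus one full cell.
latitude -63.0833, longitude -13.8333.

-63.0833, -13.8333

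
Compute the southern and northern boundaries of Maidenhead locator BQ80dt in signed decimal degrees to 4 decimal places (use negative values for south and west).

Field B=1, Q=16: +1·20° lon, +16·10° lat → SW at lon -160°, lat 70°.
Square 8, 0: +8·2° lon, +0·1° lat → SW at lon -144°, lat 70°.
Subsquare d=3, t=19: +3·0.0833333° lon, +19·0.0416667° lat → SW at lon -143.75°, lat 70.7917°.
Cell spans 0.0833333° lon × 0.0416667° lat.
south 70.7917, north 70.8333.

70.7917, 70.8333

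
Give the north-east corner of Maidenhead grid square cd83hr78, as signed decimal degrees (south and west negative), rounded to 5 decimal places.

-56.25417, -123.35000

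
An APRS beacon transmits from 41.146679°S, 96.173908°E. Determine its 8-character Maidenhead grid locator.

Offset from 180°W / 90°S: lon 276.17391°, lat 48.85332°.
Field: 276.17391/20 → 13 → N, 48.85332/10 → 4 → E; chars NE.
Square: 16.17391/2 → 8, 8.85332/1 → 8; chars 88.
Subsquare: 0.17391/0.0833333 → 2 → c, 0.85332/0.0416667 → 20 → u; chars cu.
Extended square: 0.00724/0.00833333 → 0, 0.01999/0.00416667 → 4; chars 04.

NE88cu04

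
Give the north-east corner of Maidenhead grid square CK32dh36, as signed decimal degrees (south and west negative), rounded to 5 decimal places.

12.32083, -133.71667

Field C=2, K=10: +2·20° lon, +10·10° lat → SW at lon -140°, lat 10°.
Square 3, 2: +3·2° lon, +2·1° lat → SW at lon -134°, lat 12°.
Subsquare d=3, h=7: +3·0.0833333° lon, +7·0.0416667° lat → SW at lon -133.75°, lat 12.2917°.
Extended square 3, 6: +3·0.00833333° lon, +6·0.00416667° lat → SW at lon -133.725°, lat 12.3167°.
Cell spans 0.00833333° lon × 0.00416667° lat. NE corner is SW corner plus one full cell.
latitude 12.32083, longitude -133.71667.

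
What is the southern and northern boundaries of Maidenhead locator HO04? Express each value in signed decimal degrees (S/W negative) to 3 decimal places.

54.000, 55.000

Field H=7, O=14: +7·20° lon, +14·10° lat → SW at lon -40°, lat 50°.
Square 0, 4: +0·2° lon, +4·1° lat → SW at lon -40°, lat 54°.
Cell spans 2° lon × 1° lat.
south 54.000, north 55.000.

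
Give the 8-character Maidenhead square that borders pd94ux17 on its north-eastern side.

Longitude extended square 1; +1 → 2.
Latitude extended square 7; +1 → 8.

PD94ux28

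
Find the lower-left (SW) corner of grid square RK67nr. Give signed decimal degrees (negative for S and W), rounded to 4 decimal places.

17.7083, 173.0833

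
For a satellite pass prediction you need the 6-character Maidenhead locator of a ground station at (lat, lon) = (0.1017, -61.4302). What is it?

Add 180° to longitude and 90° to latitude: 118.5698, 90.1017.
Field: 118.5698/20 → 5 → F, 90.1017/10 → 9 → J; chars FJ.
Square: 18.5698/2 → 9, 0.1017/1 → 0; chars 90.
Subsquare: 0.5698/0.0833333 → 6 → g, 0.1017/0.0416667 → 2 → c; chars gc.

FJ90gc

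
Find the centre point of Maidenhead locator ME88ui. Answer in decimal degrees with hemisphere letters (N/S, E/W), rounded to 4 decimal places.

41.6458° S, 77.7083° E

Field M=12, E=4: +12·20° lon, +4·10° lat → SW at lon 60°, lat -50°.
Square 8, 8: +8·2° lon, +8·1° lat → SW at lon 76°, lat -42°.
Subsquare u=20, i=8: +20·0.0833333° lon, +8·0.0416667° lat → SW at lon 77.6667°, lat -41.6667°.
Cell spans 0.0833333° lon × 0.0416667° lat. Centre is SW corner plus half of each.
latitude 41.6458° S, longitude 77.7083° E.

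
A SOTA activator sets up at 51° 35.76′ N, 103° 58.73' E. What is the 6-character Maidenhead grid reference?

Offset from 180°W / 90°S: lon 283.9788°, lat 141.5960°.
Field (20°×10°, letters A–R): lon ⌊283.9788/20⌋ = 14 → O; lat ⌊141.5960/10⌋ = 14 → O.
Square (2°×1°, digits 0–9): lon ⌊3.9788/2⌋ = 1; lat ⌊1.5960/1⌋ = 1.
Subsquare (5′×2.5′, letters a–x): lon ⌊1.9788/0.0833333⌋ = 23 → x; lat ⌊0.5960/0.0416667⌋ = 14 → o.

OO11xo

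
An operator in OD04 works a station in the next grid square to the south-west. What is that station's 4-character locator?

Longitude square 0; −1 → -1, wraps to 9, carry into field.
Longitude field O = 14; −1 → 13 = N.
Latitude square 4; −1 → 3.

ND93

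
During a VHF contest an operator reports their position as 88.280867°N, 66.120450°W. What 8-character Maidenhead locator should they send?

FR68wg57

Offset from 180°W / 90°S: lon 113.87955°, lat 178.28087°.
Field: 113.87955/20 → 5 → F, 178.28087/10 → 17 → R; chars FR.
Square: 13.87955/2 → 6, 8.28087/1 → 8; chars 68.
Subsquare: 1.87955/0.0833333 → 22 → w, 0.28087/0.0416667 → 6 → g; chars wg.
Extended square: 0.04622/0.00833333 → 5, 0.03087/0.00416667 → 7; chars 57.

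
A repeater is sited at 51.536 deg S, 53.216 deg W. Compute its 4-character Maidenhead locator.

Add 180° to longitude and 90° to latitude: 126.78, 38.46.
Field (20°×10°, letters A–R): 126.78/20 → 6 → G, 38.46/10 → 3 → D; chars GD.
Square (2°×1°, digits 0–9): 6.78/2 → 3, 8.46/1 → 8; chars 38.

GD38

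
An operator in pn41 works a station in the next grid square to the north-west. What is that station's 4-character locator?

PN32

Longitude square 4; −1 → 3.
Latitude square 1; +1 → 2.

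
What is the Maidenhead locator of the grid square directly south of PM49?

PM48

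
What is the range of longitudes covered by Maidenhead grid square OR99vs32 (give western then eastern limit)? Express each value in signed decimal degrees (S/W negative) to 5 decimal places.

119.77500, 119.78333

Field O=14, R=17: +14·20° lon, +17·10° lat → SW at lon 100°, lat 80°.
Square 9, 9: +9·2° lon, +9·1° lat → SW at lon 118°, lat 89°.
Subsquare v=21, s=18: +21·0.0833333° lon, +18·0.0416667° lat → SW at lon 119.75°, lat 89.75°.
Extended square 3, 2: +3·0.00833333° lon, +2·0.00416667° lat → SW at lon 119.775°, lat 89.7583°.
Cell spans 0.00833333° lon × 0.00416667° lat.
west 119.77500, east 119.78333.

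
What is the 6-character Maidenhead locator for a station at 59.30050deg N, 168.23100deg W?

AO59vh

Offset from 180°W / 90°S: lon 11.7690°, lat 149.3005°.
Field: 11.7690/20 → 0 → A, 149.3005/10 → 14 → O; chars AO.
Square: 11.7690/2 → 5, 9.3005/1 → 9; chars 59.
Subsquare: 1.7690/0.0833333 → 21 → v, 0.3005/0.0416667 → 7 → h; chars vh.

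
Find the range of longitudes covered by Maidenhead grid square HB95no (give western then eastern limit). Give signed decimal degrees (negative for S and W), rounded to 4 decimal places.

Field H=7, B=1: +7·20° lon, +1·10° lat → SW at lon -40°, lat -80°.
Square 9, 5: +9·2° lon, +5·1° lat → SW at lon -22°, lat -75°.
Subsquare n=13, o=14: +13·0.0833333° lon, +14·0.0416667° lat → SW at lon -20.9167°, lat -74.4167°.
Cell spans 0.0833333° lon × 0.0416667° lat.
west -20.9167, east -20.8333.

-20.9167, -20.8333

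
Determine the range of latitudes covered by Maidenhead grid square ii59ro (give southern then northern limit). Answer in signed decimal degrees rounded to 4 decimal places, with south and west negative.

Field I=8, I=8: +8·20° lon, +8·10° lat → SW at lon -20°, lat -10°.
Square 5, 9: +5·2° lon, +9·1° lat → SW at lon -10°, lat -1°.
Subsquare r=17, o=14: +17·0.0833333° lon, +14·0.0416667° lat → SW at lon -8.58333°, lat -0.416667°.
Cell spans 0.0833333° lon × 0.0416667° lat.
south -0.4167, north -0.3750.

-0.4167, -0.3750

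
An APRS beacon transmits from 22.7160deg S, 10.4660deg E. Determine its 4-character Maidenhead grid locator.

Add 180° to longitude and 90° to latitude: 190.47, 67.28.
Field: lon ⌊190.47/20⌋ = 9 → J; lat ⌊67.28/10⌋ = 6 → G.
Square: lon ⌊10.47/2⌋ = 5; lat ⌊7.28/1⌋ = 7.

JG57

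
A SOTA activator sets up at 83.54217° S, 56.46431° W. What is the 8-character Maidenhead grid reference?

GA16sk49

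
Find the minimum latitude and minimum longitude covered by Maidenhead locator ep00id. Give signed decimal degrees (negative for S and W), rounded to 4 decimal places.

Field E=4, P=15: +4·20° lon, +15·10° lat → SW at lon -100°, lat 60°.
Square 0, 0: +0·2° lon, +0·1° lat → SW at lon -100°, lat 60°.
Subsquare i=8, d=3: +8·0.0833333° lon, +3·0.0416667° lat → SW at lon -99.3333°, lat 60.125°.
latitude 60.1250, longitude -99.3333.

60.1250, -99.3333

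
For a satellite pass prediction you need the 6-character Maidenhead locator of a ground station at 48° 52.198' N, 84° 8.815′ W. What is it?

EN78wu

Shift to the Maidenhead origin (180°W, 90°S): lon 95.8531, lat 138.8700.
Field: 95.8531/20 → 4 → E, 138.8700/10 → 13 → N; chars EN.
Square: 15.8531/2 → 7, 8.8700/1 → 8; chars 78.
Subsquare: 1.8531/0.0833333 → 22 → w, 0.8700/0.0416667 → 20 → u; chars wu.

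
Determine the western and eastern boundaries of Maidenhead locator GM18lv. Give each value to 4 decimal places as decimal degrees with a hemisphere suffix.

57.0833° W, 57.0000° W

Field G=6, M=12: +6·20° lon, +12·10° lat → SW at lon -60°, lat 30°.
Square 1, 8: +1·2° lon, +8·1° lat → SW at lon -58°, lat 38°.
Subsquare l=11, v=21: +11·0.0833333° lon, +21·0.0416667° lat → SW at lon -57.0833°, lat 38.875°.
Cell spans 0.0833333° lon × 0.0416667° lat.
west 57.0833° W, east 57.0000° W.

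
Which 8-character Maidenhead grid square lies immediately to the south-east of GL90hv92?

Longitude extended square 9; +1 → 10, wraps to 0, carry into subsquare.
Longitude subsquare h = 7; +1 → 8 = i.
Latitude extended square 2; −1 → 1.

GL90iv01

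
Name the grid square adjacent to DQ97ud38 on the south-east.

DQ97ud47

Longitude extended square 3; +1 → 4.
Latitude extended square 8; −1 → 7.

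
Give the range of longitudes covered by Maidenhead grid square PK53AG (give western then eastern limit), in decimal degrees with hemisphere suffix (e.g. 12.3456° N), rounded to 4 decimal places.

130.0000° E, 130.0833° E

Field P=15, K=10: +15·20° lon, +10·10° lat → SW at lon 120°, lat 10°.
Square 5, 3: +5·2° lon, +3·1° lat → SW at lon 130°, lat 13°.
Subsquare a=0, g=6: +0·0.0833333° lon, +6·0.0416667° lat → SW at lon 130°, lat 13.25°.
Cell spans 0.0833333° lon × 0.0416667° lat.
west 130.0000° E, east 130.0833° E.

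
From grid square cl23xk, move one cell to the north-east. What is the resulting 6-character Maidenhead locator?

CL33al

Longitude subsquare x = 23; +1 → 24, wraps to 0 = a, carry into square.
Longitude square 2; +1 → 3.
Latitude subsquare k = 10; +1 → 11 = l.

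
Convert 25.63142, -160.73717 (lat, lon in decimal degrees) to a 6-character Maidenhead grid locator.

AL95pp

Add 180° to longitude and 90° to latitude: 19.2628, 115.6314.
Field: lon ⌊19.2628/20⌋ = 0 → A; lat ⌊115.6314/10⌋ = 11 → L.
Square: lon ⌊19.2628/2⌋ = 9; lat ⌊5.6314/1⌋ = 5.
Subsquare: lon ⌊1.2628/0.0833333⌋ = 15 → p; lat ⌊0.6314/0.0416667⌋ = 15 → p.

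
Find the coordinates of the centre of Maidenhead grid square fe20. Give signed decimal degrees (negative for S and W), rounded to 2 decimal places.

-49.50, -75.00

Field F=5, E=4: +5·20° lon, +4·10° lat → SW at lon -80°, lat -50°.
Square 2, 0: +2·2° lon, +0·1° lat → SW at lon -76°, lat -50°.
Cell spans 2° lon × 1° lat. Centre is SW corner plus half of each.
latitude -49.50, longitude -75.00.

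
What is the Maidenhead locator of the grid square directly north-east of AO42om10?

AO42om21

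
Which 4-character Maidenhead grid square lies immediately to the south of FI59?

FI58

Latitude square 9; −1 → 8.
The longitude characters are unchanged.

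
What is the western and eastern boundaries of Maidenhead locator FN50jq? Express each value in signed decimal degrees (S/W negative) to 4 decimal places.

-69.2500, -69.1667

Field F=5, N=13: +5·20° lon, +13·10° lat → SW at lon -80°, lat 40°.
Square 5, 0: +5·2° lon, +0·1° lat → SW at lon -70°, lat 40°.
Subsquare j=9, q=16: +9·0.0833333° lon, +16·0.0416667° lat → SW at lon -69.25°, lat 40.6667°.
Cell spans 0.0833333° lon × 0.0416667° lat.
west -69.2500, east -69.1667.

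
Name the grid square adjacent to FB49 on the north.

FC40

Latitude square 9; +1 → 10, wraps to 0, carry into field.
Latitude field B = 1; +1 → 2 = C.
The longitude characters are unchanged.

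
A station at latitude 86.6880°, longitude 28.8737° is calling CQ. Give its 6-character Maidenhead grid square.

KR46kq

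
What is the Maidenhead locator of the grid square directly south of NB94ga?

NB93gx

Latitude subsquare a = 0; −1 → -1, wraps to 23 = x, carry into square.
Latitude square 4; −1 → 3.
The longitude characters are unchanged.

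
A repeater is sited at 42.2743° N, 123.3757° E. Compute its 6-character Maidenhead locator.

Offset from 180°W / 90°S: lon 303.3757°, lat 132.2743°.
Field: lon ⌊303.3757/20⌋ = 15 → P; lat ⌊132.2743/10⌋ = 13 → N.
Square: lon ⌊3.3757/2⌋ = 1; lat ⌊2.2743/1⌋ = 2.
Subsquare: lon ⌊1.3757/0.0833333⌋ = 16 → q; lat ⌊0.2743/0.0416667⌋ = 6 → g.

PN12qg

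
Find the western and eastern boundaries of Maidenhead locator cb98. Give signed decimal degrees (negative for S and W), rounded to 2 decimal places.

-122.00, -120.00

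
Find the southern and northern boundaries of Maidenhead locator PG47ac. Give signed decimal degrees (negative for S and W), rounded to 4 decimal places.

-22.9167, -22.8750

Field P=15, G=6: +15·20° lon, +6·10° lat → SW at lon 120°, lat -30°.
Square 4, 7: +4·2° lon, +7·1° lat → SW at lon 128°, lat -23°.
Subsquare a=0, c=2: +0·0.0833333° lon, +2·0.0416667° lat → SW at lon 128°, lat -22.9167°.
Cell spans 0.0833333° lon × 0.0416667° lat.
south -22.9167, north -22.8750.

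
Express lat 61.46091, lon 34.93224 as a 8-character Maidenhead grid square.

Offset from 180°W / 90°S: lon 214.93224°, lat 151.46091°.
Field (20°×10°, letters A–R): lon ⌊214.93224/20⌋ = 10 → K; lat ⌊151.46091/10⌋ = 15 → P.
Square (2°×1°, digits 0–9): lon ⌊14.93224/2⌋ = 7; lat ⌊1.46091/1⌋ = 1.
Subsquare (5′×2.5′, letters a–x): lon ⌊0.93224/0.0833333⌋ = 11 → l; lat ⌊0.46091/0.0416667⌋ = 11 → l.
Extended square (30″×15″, digits 0–9): lon ⌊0.01557/0.00833333⌋ = 1; lat ⌊0.00258/0.00416667⌋ = 0.

KP71ll10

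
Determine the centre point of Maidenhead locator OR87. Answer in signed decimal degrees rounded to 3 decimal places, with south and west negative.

Field O=14, R=17: +14·20° lon, +17·10° lat → SW at lon 100°, lat 80°.
Square 8, 7: +8·2° lon, +7·1° lat → SW at lon 116°, lat 87°.
Cell spans 2° lon × 1° lat. Centre is SW corner plus half of each.
latitude 87.500, longitude 117.000.

87.500, 117.000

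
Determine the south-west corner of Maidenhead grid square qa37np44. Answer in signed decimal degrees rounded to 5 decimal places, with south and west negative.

Field Q=16, A=0: +16·20° lon, +0·10° lat → SW at lon 140°, lat -90°.
Square 3, 7: +3·2° lon, +7·1° lat → SW at lon 146°, lat -83°.
Subsquare n=13, p=15: +13·0.0833333° lon, +15·0.0416667° lat → SW at lon 147.083°, lat -82.375°.
Extended square 4, 4: +4·0.00833333° lon, +4·0.00416667° lat → SW at lon 147.117°, lat -82.3583°.
latitude -82.35833, longitude 147.11667.

-82.35833, 147.11667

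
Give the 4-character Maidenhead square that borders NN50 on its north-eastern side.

NN61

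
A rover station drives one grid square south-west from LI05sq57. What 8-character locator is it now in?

LI05sq46

Longitude extended square 5; −1 → 4.
Latitude extended square 7; −1 → 6.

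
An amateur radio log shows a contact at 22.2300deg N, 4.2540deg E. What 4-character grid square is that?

JL22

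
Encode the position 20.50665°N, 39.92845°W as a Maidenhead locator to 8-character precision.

Add 180° to longitude and 90° to latitude: 140.07155, 110.50665.
Field: 140.07155/20 → 7 → H, 110.50665/10 → 11 → L; chars HL.
Square: 0.07155/2 → 0, 0.50665/1 → 0; chars 00.
Subsquare: 0.07155/0.0833333 → 0 → a, 0.50665/0.0416667 → 12 → m; chars am.
Extended square: 0.07155/0.00833333 → 8, 0.00665/0.00416667 → 1; chars 81.

HL00am81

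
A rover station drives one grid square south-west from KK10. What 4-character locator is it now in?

KJ09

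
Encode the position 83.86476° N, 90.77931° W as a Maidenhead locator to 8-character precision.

ER43ou67

Add 180° to longitude and 90° to latitude: 89.22069, 173.86476.
Field (20°×10°, letters A–R): lon ⌊89.22069/20⌋ = 4 → E; lat ⌊173.86476/10⌋ = 17 → R.
Square (2°×1°, digits 0–9): lon ⌊9.22069/2⌋ = 4; lat ⌊3.86476/1⌋ = 3.
Subsquare (5′×2.5′, letters a–x): lon ⌊1.22069/0.0833333⌋ = 14 → o; lat ⌊0.86476/0.0416667⌋ = 20 → u.
Extended square (30″×15″, digits 0–9): lon ⌊0.05402/0.00833333⌋ = 6; lat ⌊0.03143/0.00416667⌋ = 7.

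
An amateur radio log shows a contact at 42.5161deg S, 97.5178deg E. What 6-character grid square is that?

Offset from 180°W / 90°S: lon 277.5178°, lat 47.4839°.
Field: lon ⌊277.5178/20⌋ = 13 → N; lat ⌊47.4839/10⌋ = 4 → E.
Square: lon ⌊17.5178/2⌋ = 8; lat ⌊7.4839/1⌋ = 7.
Subsquare: lon ⌊1.5178/0.0833333⌋ = 18 → s; lat ⌊0.4839/0.0416667⌋ = 11 → l.

NE87sl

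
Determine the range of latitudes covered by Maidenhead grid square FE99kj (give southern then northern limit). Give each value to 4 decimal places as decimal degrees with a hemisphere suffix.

40.6250° S, 40.5833° S

Field F=5, E=4: +5·20° lon, +4·10° lat → SW at lon -80°, lat -50°.
Square 9, 9: +9·2° lon, +9·1° lat → SW at lon -62°, lat -41°.
Subsquare k=10, j=9: +10·0.0833333° lon, +9·0.0416667° lat → SW at lon -61.1667°, lat -40.625°.
Cell spans 0.0833333° lon × 0.0416667° lat.
south 40.6250° S, north 40.5833° S.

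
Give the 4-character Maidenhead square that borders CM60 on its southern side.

Latitude square 0; −1 → -1, wraps to 9, carry into field.
Latitude field M = 12; −1 → 11 = L.
The longitude characters are unchanged.

CL69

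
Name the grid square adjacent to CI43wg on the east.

CI43xg

Longitude subsquare w = 22; +1 → 23 = x.
The latitude characters are unchanged.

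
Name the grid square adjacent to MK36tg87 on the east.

MK36tg97

Longitude extended square 8; +1 → 9.
The latitude characters are unchanged.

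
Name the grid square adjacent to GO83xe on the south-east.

GO93ad

Longitude subsquare x = 23; +1 → 24, wraps to 0 = a, carry into square.
Longitude square 8; +1 → 9.
Latitude subsquare e = 4; −1 → 3 = d.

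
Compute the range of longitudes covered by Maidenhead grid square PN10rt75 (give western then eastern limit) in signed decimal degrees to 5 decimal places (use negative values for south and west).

123.47500, 123.48333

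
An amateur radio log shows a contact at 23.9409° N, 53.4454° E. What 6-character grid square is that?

LL63rw

Offset from 180°W / 90°S: lon 233.4454°, lat 113.9409°.
Field: 233.4454/20 → 11 → L, 113.9409/10 → 11 → L; chars LL.
Square: 13.4454/2 → 6, 3.9409/1 → 3; chars 63.
Subsquare: 1.4454/0.0833333 → 17 → r, 0.9409/0.0416667 → 22 → w; chars rw.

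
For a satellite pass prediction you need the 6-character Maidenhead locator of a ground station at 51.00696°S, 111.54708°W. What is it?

DD48fx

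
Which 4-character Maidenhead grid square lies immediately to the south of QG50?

Latitude square 0; −1 → -1, wraps to 9, carry into field.
Latitude field G = 6; −1 → 5 = F.
The longitude characters are unchanged.

QF59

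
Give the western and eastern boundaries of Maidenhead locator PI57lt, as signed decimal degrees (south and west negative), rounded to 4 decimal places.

Field P=15, I=8: +15·20° lon, +8·10° lat → SW at lon 120°, lat -10°.
Square 5, 7: +5·2° lon, +7·1° lat → SW at lon 130°, lat -3°.
Subsquare l=11, t=19: +11·0.0833333° lon, +19·0.0416667° lat → SW at lon 130.917°, lat -2.20833°.
Cell spans 0.0833333° lon × 0.0416667° lat.
west 130.9167, east 131.0000.

130.9167, 131.0000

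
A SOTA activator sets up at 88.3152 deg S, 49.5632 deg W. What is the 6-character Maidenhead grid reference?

Offset from 180°W / 90°S: lon 130.4368°, lat 1.6848°.
Field (20°×10°, letters A–R): lon ⌊130.4368/20⌋ = 6 → G; lat ⌊1.6848/10⌋ = 0 → A.
Square (2°×1°, digits 0–9): lon ⌊10.4368/2⌋ = 5; lat ⌊1.6848/1⌋ = 1.
Subsquare (5′×2.5′, letters a–x): lon ⌊0.4368/0.0833333⌋ = 5 → f; lat ⌊0.6848/0.0416667⌋ = 16 → q.

GA51fq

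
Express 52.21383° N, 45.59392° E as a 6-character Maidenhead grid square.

Add 180° to longitude and 90° to latitude: 225.5939, 142.2138.
Field: lon ⌊225.5939/20⌋ = 11 → L; lat ⌊142.2138/10⌋ = 14 → O.
Square: lon ⌊5.5939/2⌋ = 2; lat ⌊2.2138/1⌋ = 2.
Subsquare: lon ⌊1.5939/0.0833333⌋ = 19 → t; lat ⌊0.2138/0.0416667⌋ = 5 → f.

LO22tf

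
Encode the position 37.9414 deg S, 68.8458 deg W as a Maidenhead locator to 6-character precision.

FF52nb

Shift to the Maidenhead origin (180°W, 90°S): lon 111.1542, lat 52.0586.
Field: 111.1542/20 → 5 → F, 52.0586/10 → 5 → F; chars FF.
Square: 11.1542/2 → 5, 2.0586/1 → 2; chars 52.
Subsquare: 1.1542/0.0833333 → 13 → n, 0.0586/0.0416667 → 1 → b; chars nb.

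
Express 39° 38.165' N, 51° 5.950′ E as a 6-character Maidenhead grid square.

LM59np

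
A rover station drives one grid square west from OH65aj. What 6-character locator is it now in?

Longitude subsquare a = 0; −1 → -1, wraps to 23 = x, carry into square.
Longitude square 6; −1 → 5.
The latitude characters are unchanged.

OH55xj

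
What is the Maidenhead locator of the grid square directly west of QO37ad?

Longitude subsquare a = 0; −1 → -1, wraps to 23 = x, carry into square.
Longitude square 3; −1 → 2.
The latitude characters are unchanged.

QO27xd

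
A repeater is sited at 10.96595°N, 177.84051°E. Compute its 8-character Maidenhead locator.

RK80wx01

Offset from 180°W / 90°S: lon 357.84051°, lat 100.96595°.
Field (20°×10°, letters A–R): 357.84051/20 → 17 → R, 100.96595/10 → 10 → K; chars RK.
Square (2°×1°, digits 0–9): 17.84051/2 → 8, 0.96595/1 → 0; chars 80.
Subsquare (5′×2.5′, letters a–x): 1.84051/0.0833333 → 22 → w, 0.96595/0.0416667 → 23 → x; chars wx.
Extended square (30″×15″, digits 0–9): 0.00718/0.00833333 → 0, 0.00762/0.00416667 → 1; chars 01.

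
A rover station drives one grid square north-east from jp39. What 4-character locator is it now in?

Longitude square 3; +1 → 4.
Latitude square 9; +1 → 10, wraps to 0, carry into field.
Latitude field P = 15; +1 → 16 = Q.

JQ40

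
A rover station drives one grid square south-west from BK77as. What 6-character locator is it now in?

BK67xr

Longitude subsquare a = 0; −1 → -1, wraps to 23 = x, carry into square.
Longitude square 7; −1 → 6.
Latitude subsquare s = 18; −1 → 17 = r.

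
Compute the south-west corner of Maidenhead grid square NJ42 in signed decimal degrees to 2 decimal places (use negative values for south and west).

2.00, 88.00

Field N=13, J=9: +13·20° lon, +9·10° lat → SW at lon 80°, lat 0°.
Square 4, 2: +4·2° lon, +2·1° lat → SW at lon 88°, lat 2°.
latitude 2.00, longitude 88.00.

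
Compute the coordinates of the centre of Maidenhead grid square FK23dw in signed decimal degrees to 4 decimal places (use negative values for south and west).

13.9375, -75.7083

Field F=5, K=10: +5·20° lon, +10·10° lat → SW at lon -80°, lat 10°.
Square 2, 3: +2·2° lon, +3·1° lat → SW at lon -76°, lat 13°.
Subsquare d=3, w=22: +3·0.0833333° lon, +22·0.0416667° lat → SW at lon -75.75°, lat 13.9167°.
Cell spans 0.0833333° lon × 0.0416667° lat. Centre is SW corner plus half of each.
latitude 13.9375, longitude -75.7083.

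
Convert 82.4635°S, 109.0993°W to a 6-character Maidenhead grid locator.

Add 180° to longitude and 90° to latitude: 70.9007, 7.5365.
Field (20°×10°, letters A–R): 70.9007/20 → 3 → D, 7.5365/10 → 0 → A; chars DA.
Square (2°×1°, digits 0–9): 10.9007/2 → 5, 7.5365/1 → 7; chars 57.
Subsquare (5′×2.5′, letters a–x): 0.9007/0.0833333 → 10 → k, 0.5365/0.0416667 → 12 → m; chars km.

DA57km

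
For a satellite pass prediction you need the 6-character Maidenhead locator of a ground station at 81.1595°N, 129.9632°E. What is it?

PR41xd

Offset from 180°W / 90°S: lon 309.9632°, lat 171.1595°.
Field: 309.9632/20 → 15 → P, 171.1595/10 → 17 → R; chars PR.
Square: 9.9632/2 → 4, 1.1595/1 → 1; chars 41.
Subsquare: 1.9632/0.0833333 → 23 → x, 0.1595/0.0416667 → 3 → d; chars xd.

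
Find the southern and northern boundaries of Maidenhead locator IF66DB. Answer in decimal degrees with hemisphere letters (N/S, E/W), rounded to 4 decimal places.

Field I=8, F=5: +8·20° lon, +5·10° lat → SW at lon -20°, lat -40°.
Square 6, 6: +6·2° lon, +6·1° lat → SW at lon -8°, lat -34°.
Subsquare d=3, b=1: +3·0.0833333° lon, +1·0.0416667° lat → SW at lon -7.75°, lat -33.9583°.
Cell spans 0.0833333° lon × 0.0416667° lat.
south 33.9583° S, north 33.9167° S.

33.9583° S, 33.9167° S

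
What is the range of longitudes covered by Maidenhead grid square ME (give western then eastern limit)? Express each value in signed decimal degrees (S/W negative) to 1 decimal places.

60.0, 80.0

Field M=12, E=4: +12·20° lon, +4·10° lat → SW at lon 60°, lat -50°.
Cell spans 20° lon × 10° lat.
west 60.0, east 80.0.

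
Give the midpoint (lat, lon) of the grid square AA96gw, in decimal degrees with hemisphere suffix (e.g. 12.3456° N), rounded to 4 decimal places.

83.0625° S, 161.4583° W

Field A=0, A=0: +0·20° lon, +0·10° lat → SW at lon -180°, lat -90°.
Square 9, 6: +9·2° lon, +6·1° lat → SW at lon -162°, lat -84°.
Subsquare g=6, w=22: +6·0.0833333° lon, +22·0.0416667° lat → SW at lon -161.5°, lat -83.0833°.
Cell spans 0.0833333° lon × 0.0416667° lat. Centre is SW corner plus half of each.
latitude 83.0625° S, longitude 161.4583° W.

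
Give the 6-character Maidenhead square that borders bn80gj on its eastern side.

Longitude subsquare g = 6; +1 → 7 = h.
The latitude characters are unchanged.

BN80hj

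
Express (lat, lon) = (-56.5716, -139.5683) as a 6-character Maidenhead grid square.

CD03fk

Add 180° to longitude and 90° to latitude: 40.4317, 33.4284.
Field (20°×10°, letters A–R): lon ⌊40.4317/20⌋ = 2 → C; lat ⌊33.4284/10⌋ = 3 → D.
Square (2°×1°, digits 0–9): lon ⌊0.4317/2⌋ = 0; lat ⌊3.4284/1⌋ = 3.
Subsquare (5′×2.5′, letters a–x): lon ⌊0.4317/0.0833333⌋ = 5 → f; lat ⌊0.4284/0.0416667⌋ = 10 → k.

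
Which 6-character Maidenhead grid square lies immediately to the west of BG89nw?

BG89mw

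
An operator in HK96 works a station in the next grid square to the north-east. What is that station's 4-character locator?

IK07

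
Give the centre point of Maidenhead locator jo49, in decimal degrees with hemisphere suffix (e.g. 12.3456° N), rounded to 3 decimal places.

Field J=9, O=14: +9·20° lon, +14·10° lat → SW at lon 0°, lat 50°.
Square 4, 9: +4·2° lon, +9·1° lat → SW at lon 8°, lat 59°.
Cell spans 2° lon × 1° lat. Centre is SW corner plus half of each.
latitude 59.500° N, longitude 9.000° E.

59.500° N, 9.000° E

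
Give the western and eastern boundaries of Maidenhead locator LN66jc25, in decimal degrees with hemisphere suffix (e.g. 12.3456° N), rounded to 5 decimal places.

52.76667° E, 52.77500° E

Field L=11, N=13: +11·20° lon, +13·10° lat → SW at lon 40°, lat 40°.
Square 6, 6: +6·2° lon, +6·1° lat → SW at lon 52°, lat 46°.
Subsquare j=9, c=2: +9·0.0833333° lon, +2·0.0416667° lat → SW at lon 52.75°, lat 46.0833°.
Extended square 2, 5: +2·0.00833333° lon, +5·0.00416667° lat → SW at lon 52.7667°, lat 46.1042°.
Cell spans 0.00833333° lon × 0.00416667° lat.
west 52.76667° E, east 52.77500° E.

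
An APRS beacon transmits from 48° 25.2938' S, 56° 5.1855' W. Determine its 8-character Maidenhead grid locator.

Add 180° to longitude and 90° to latitude: 123.91358, 41.57844.
Field (20°×10°, letters A–R): 123.91358/20 → 6 → G, 41.57844/10 → 4 → E; chars GE.
Square (2°×1°, digits 0–9): 3.91358/2 → 1, 1.57844/1 → 1; chars 11.
Subsquare (5′×2.5′, letters a–x): 1.91358/0.0833333 → 22 → w, 0.57844/0.0416667 → 13 → n; chars wn.
Extended square (30″×15″, digits 0–9): 0.08024/0.00833333 → 9, 0.03677/0.00416667 → 8; chars 98.

GE11wn98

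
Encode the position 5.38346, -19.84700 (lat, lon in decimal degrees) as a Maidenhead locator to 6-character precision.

Shift to the Maidenhead origin (180°W, 90°S): lon 160.1530, lat 95.3835.
Field (20°×10°, letters A–R): 160.1530/20 → 8 → I, 95.3835/10 → 9 → J; chars IJ.
Square (2°×1°, digits 0–9): 0.1530/2 → 0, 5.3835/1 → 5; chars 05.
Subsquare (5′×2.5′, letters a–x): 0.1530/0.0833333 → 1 → b, 0.3835/0.0416667 → 9 → j; chars bj.

IJ05bj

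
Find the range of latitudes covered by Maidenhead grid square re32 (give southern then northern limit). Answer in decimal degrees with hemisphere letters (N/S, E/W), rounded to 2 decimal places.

48.00° S, 47.00° S

Field R=17, E=4: +17·20° lon, +4·10° lat → SW at lon 160°, lat -50°.
Square 3, 2: +3·2° lon, +2·1° lat → SW at lon 166°, lat -48°.
Cell spans 2° lon × 1° lat.
south 48.00° S, north 47.00° S.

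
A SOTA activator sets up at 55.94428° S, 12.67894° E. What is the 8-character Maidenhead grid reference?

JD64ib13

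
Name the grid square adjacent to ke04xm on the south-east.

KE14al

Longitude subsquare x = 23; +1 → 24, wraps to 0 = a, carry into square.
Longitude square 0; +1 → 1.
Latitude subsquare m = 12; −1 → 11 = l.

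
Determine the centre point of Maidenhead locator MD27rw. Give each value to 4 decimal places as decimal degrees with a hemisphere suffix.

Field M=12, D=3: +12·20° lon, +3·10° lat → SW at lon 60°, lat -60°.
Square 2, 7: +2·2° lon, +7·1° lat → SW at lon 64°, lat -53°.
Subsquare r=17, w=22: +17·0.0833333° lon, +22·0.0416667° lat → SW at lon 65.4167°, lat -52.0833°.
Cell spans 0.0833333° lon × 0.0416667° lat. Centre is SW corner plus half of each.
latitude 52.0625° S, longitude 65.4583° E.

52.0625° S, 65.4583° E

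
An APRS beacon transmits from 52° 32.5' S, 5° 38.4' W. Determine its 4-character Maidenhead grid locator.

ID77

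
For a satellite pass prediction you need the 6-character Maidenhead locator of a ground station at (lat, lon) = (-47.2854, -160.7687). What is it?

Shift to the Maidenhead origin (180°W, 90°S): lon 19.2313, lat 42.7146.
Field (20°×10°, letters A–R): lon ⌊19.2313/20⌋ = 0 → A; lat ⌊42.7146/10⌋ = 4 → E.
Square (2°×1°, digits 0–9): lon ⌊19.2313/2⌋ = 9; lat ⌊2.7146/1⌋ = 2.
Subsquare (5′×2.5′, letters a–x): lon ⌊1.2313/0.0833333⌋ = 14 → o; lat ⌊0.7146/0.0416667⌋ = 17 → r.

AE92or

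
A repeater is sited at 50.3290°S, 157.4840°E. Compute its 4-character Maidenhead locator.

QD89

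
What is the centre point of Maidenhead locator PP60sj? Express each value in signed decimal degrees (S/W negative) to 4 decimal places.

60.3958, 133.5417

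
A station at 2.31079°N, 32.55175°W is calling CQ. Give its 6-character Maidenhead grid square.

Offset from 180°W / 90°S: lon 147.4483°, lat 92.3108°.
Field: 147.4483/20 → 7 → H, 92.3108/10 → 9 → J; chars HJ.
Square: 7.4483/2 → 3, 2.3108/1 → 2; chars 32.
Subsquare: 1.4483/0.0833333 → 17 → r, 0.3108/0.0416667 → 7 → h; chars rh.

HJ32rh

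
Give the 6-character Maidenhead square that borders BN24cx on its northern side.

BN25ca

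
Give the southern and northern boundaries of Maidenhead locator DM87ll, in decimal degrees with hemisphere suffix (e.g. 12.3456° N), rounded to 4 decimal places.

Field D=3, M=12: +3·20° lon, +12·10° lat → SW at lon -120°, lat 30°.
Square 8, 7: +8·2° lon, +7·1° lat → SW at lon -104°, lat 37°.
Subsquare l=11, l=11: +11·0.0833333° lon, +11·0.0416667° lat → SW at lon -103.083°, lat 37.4583°.
Cell spans 0.0833333° lon × 0.0416667° lat.
south 37.4583° N, north 37.5000° N.

37.4583° N, 37.5000° N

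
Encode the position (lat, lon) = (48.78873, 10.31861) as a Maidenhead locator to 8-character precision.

JN58ds89

Shift to the Maidenhead origin (180°W, 90°S): lon 190.31861, lat 138.78873.
Field: 190.31861/20 → 9 → J, 138.78873/10 → 13 → N; chars JN.
Square: 10.31861/2 → 5, 8.78873/1 → 8; chars 58.
Subsquare: 0.31861/0.0833333 → 3 → d, 0.78873/0.0416667 → 18 → s; chars ds.
Extended square: 0.06861/0.00833333 → 8, 0.03873/0.00416667 → 9; chars 89.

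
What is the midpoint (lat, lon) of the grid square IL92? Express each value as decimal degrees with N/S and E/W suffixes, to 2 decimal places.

22.50° N, 1.00° W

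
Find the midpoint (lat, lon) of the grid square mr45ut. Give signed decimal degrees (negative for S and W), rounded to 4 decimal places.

85.8125, 69.7083

Field M=12, R=17: +12·20° lon, +17·10° lat → SW at lon 60°, lat 80°.
Square 4, 5: +4·2° lon, +5·1° lat → SW at lon 68°, lat 85°.
Subsquare u=20, t=19: +20·0.0833333° lon, +19·0.0416667° lat → SW at lon 69.6667°, lat 85.7917°.
Cell spans 0.0833333° lon × 0.0416667° lat. Centre is SW corner plus half of each.
latitude 85.8125, longitude 69.7083.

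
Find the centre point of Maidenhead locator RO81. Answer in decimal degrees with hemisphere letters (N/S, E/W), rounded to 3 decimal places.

Field R=17, O=14: +17·20° lon, +14·10° lat → SW at lon 160°, lat 50°.
Square 8, 1: +8·2° lon, +1·1° lat → SW at lon 176°, lat 51°.
Cell spans 2° lon × 1° lat. Centre is SW corner plus half of each.
latitude 51.500° N, longitude 177.000° E.

51.500° N, 177.000° E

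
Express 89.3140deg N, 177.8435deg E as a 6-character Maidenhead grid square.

Shift to the Maidenhead origin (180°W, 90°S): lon 357.8435, lat 179.3140.
Field (20°×10°, letters A–R): lon ⌊357.8435/20⌋ = 17 → R; lat ⌊179.3140/10⌋ = 17 → R.
Square (2°×1°, digits 0–9): lon ⌊17.8435/2⌋ = 8; lat ⌊9.3140/1⌋ = 9.
Subsquare (5′×2.5′, letters a–x): lon ⌊1.8435/0.0833333⌋ = 22 → w; lat ⌊0.3140/0.0416667⌋ = 7 → h.

RR89wh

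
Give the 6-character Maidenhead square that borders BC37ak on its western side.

Longitude subsquare a = 0; −1 → -1, wraps to 23 = x, carry into square.
Longitude square 3; −1 → 2.
The latitude characters are unchanged.

BC27xk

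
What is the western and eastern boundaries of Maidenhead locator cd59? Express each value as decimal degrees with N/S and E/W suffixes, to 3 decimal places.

Field C=2, D=3: +2·20° lon, +3·10° lat → SW at lon -140°, lat -60°.
Square 5, 9: +5·2° lon, +9·1° lat → SW at lon -130°, lat -51°.
Cell spans 2° lon × 1° lat.
west 130.000° W, east 128.000° W.

130.000° W, 128.000° W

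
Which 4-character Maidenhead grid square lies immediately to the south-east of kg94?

Longitude square 9; +1 → 10, wraps to 0, carry into field.
Longitude field K = 10; +1 → 11 = L.
Latitude square 4; −1 → 3.

LG03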